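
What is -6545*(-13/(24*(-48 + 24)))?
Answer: -85085/576 ≈ -147.72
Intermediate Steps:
-6545*(-13/(24*(-48 + 24))) = -6545/((-(-1152)/26)) = -6545/((-24*(-24/13))) = -6545/576/13 = -6545*13/576 = -85085/576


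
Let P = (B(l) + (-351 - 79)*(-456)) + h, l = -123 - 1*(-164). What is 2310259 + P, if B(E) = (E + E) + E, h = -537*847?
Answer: 2051623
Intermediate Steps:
h = -454839
l = 41 (l = -123 + 164 = 41)
B(E) = 3*E (B(E) = 2*E + E = 3*E)
P = -258636 (P = (3*41 + (-351 - 79)*(-456)) - 454839 = (123 - 430*(-456)) - 454839 = (123 + 196080) - 454839 = 196203 - 454839 = -258636)
2310259 + P = 2310259 - 258636 = 2051623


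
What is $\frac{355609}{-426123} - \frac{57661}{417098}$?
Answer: $- \frac{172894480985}{177735051054} \approx -0.97276$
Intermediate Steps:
$\frac{355609}{-426123} - \frac{57661}{417098} = 355609 \left(- \frac{1}{426123}\right) - \frac{57661}{417098} = - \frac{355609}{426123} - \frac{57661}{417098} = - \frac{172894480985}{177735051054}$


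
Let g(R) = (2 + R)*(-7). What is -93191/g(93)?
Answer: 13313/95 ≈ 140.14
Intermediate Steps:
g(R) = -14 - 7*R
-93191/g(93) = -93191/(-14 - 7*93) = -93191/(-14 - 651) = -93191/(-665) = -93191*(-1/665) = 13313/95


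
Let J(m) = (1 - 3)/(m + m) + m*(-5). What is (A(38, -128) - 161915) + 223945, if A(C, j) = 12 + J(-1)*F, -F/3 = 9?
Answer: 61880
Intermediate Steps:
J(m) = -1/m - 5*m (J(m) = -2*1/(2*m) - 5*m = -1/m - 5*m)
F = -27 (F = -3*9 = -27)
A(C, j) = -150 (A(C, j) = 12 + (-1/(-1) - 5*(-1))*(-27) = 12 + (-1*(-1) + 5)*(-27) = 12 + (1 + 5)*(-27) = 12 + 6*(-27) = 12 - 162 = -150)
(A(38, -128) - 161915) + 223945 = (-150 - 161915) + 223945 = -162065 + 223945 = 61880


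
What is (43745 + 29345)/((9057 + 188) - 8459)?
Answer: 36545/393 ≈ 92.990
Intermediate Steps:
(43745 + 29345)/((9057 + 188) - 8459) = 73090/(9245 - 8459) = 73090/786 = 73090*(1/786) = 36545/393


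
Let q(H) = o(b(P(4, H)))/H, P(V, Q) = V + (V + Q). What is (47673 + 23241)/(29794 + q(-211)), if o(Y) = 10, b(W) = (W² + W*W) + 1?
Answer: 2493809/1047754 ≈ 2.3801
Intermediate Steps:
P(V, Q) = Q + 2*V (P(V, Q) = V + (Q + V) = Q + 2*V)
b(W) = 1 + 2*W² (b(W) = (W² + W²) + 1 = 2*W² + 1 = 1 + 2*W²)
q(H) = 10/H
(47673 + 23241)/(29794 + q(-211)) = (47673 + 23241)/(29794 + 10/(-211)) = 70914/(29794 + 10*(-1/211)) = 70914/(29794 - 10/211) = 70914/(6286524/211) = 70914*(211/6286524) = 2493809/1047754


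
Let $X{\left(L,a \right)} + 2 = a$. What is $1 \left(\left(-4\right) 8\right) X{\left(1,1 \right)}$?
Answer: $32$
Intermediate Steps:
$X{\left(L,a \right)} = -2 + a$
$1 \left(\left(-4\right) 8\right) X{\left(1,1 \right)} = 1 \left(\left(-4\right) 8\right) \left(-2 + 1\right) = 1 \left(-32\right) \left(-1\right) = \left(-32\right) \left(-1\right) = 32$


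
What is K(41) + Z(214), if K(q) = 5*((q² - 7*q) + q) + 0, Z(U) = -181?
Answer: 6994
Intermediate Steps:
K(q) = -30*q + 5*q² (K(q) = 5*(q² - 6*q) + 0 = (-30*q + 5*q²) + 0 = -30*q + 5*q²)
K(41) + Z(214) = 5*41*(-6 + 41) - 181 = 5*41*35 - 181 = 7175 - 181 = 6994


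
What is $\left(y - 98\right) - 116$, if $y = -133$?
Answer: $-347$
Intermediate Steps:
$\left(y - 98\right) - 116 = \left(-133 - 98\right) - 116 = -231 - 116 = -347$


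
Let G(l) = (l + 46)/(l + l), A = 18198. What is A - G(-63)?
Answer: 2292931/126 ≈ 18198.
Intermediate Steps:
G(l) = (46 + l)/(2*l) (G(l) = (46 + l)/((2*l)) = (46 + l)*(1/(2*l)) = (46 + l)/(2*l))
A - G(-63) = 18198 - (46 - 63)/(2*(-63)) = 18198 - (-1)*(-17)/(2*63) = 18198 - 1*17/126 = 18198 - 17/126 = 2292931/126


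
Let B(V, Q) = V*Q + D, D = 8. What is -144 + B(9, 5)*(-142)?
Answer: -7670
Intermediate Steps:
B(V, Q) = 8 + Q*V (B(V, Q) = V*Q + 8 = Q*V + 8 = 8 + Q*V)
-144 + B(9, 5)*(-142) = -144 + (8 + 5*9)*(-142) = -144 + (8 + 45)*(-142) = -144 + 53*(-142) = -144 - 7526 = -7670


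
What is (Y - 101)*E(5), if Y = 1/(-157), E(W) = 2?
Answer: -31716/157 ≈ -202.01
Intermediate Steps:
Y = -1/157 ≈ -0.0063694
(Y - 101)*E(5) = (-1/157 - 101)*2 = -15858/157*2 = -31716/157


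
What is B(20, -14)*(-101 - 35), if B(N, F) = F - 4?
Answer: 2448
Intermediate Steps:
B(N, F) = -4 + F
B(20, -14)*(-101 - 35) = (-4 - 14)*(-101 - 35) = -18*(-136) = 2448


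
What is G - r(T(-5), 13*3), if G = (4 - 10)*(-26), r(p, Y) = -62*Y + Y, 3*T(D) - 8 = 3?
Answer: 2535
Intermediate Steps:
T(D) = 11/3 (T(D) = 8/3 + (⅓)*3 = 8/3 + 1 = 11/3)
r(p, Y) = -61*Y
G = 156 (G = -6*(-26) = 156)
G - r(T(-5), 13*3) = 156 - (-61)*13*3 = 156 - (-61)*39 = 156 - 1*(-2379) = 156 + 2379 = 2535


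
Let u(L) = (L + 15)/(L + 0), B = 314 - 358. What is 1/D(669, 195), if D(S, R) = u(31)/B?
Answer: -682/23 ≈ -29.652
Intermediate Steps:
B = -44
u(L) = (15 + L)/L
D(S, R) = -23/682 (D(S, R) = ((15 + 31)/31)/(-44) = ((1/31)*46)*(-1/44) = (46/31)*(-1/44) = -23/682)
1/D(669, 195) = 1/(-23/682) = -682/23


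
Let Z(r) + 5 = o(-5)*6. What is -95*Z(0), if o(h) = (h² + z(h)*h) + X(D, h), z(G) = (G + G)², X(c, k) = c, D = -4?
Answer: 273505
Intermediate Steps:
z(G) = 4*G² (z(G) = (2*G)² = 4*G²)
o(h) = -4 + h² + 4*h³ (o(h) = (h² + (4*h²)*h) - 4 = (h² + 4*h³) - 4 = -4 + h² + 4*h³)
Z(r) = -2879 (Z(r) = -5 + (-4 + (-5)² + 4*(-5)³)*6 = -5 + (-4 + 25 + 4*(-125))*6 = -5 + (-4 + 25 - 500)*6 = -5 - 479*6 = -5 - 2874 = -2879)
-95*Z(0) = -95*(-2879) = 273505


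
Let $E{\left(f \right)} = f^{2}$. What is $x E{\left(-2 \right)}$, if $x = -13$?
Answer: $-52$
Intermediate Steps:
$x E{\left(-2 \right)} = - 13 \left(-2\right)^{2} = \left(-13\right) 4 = -52$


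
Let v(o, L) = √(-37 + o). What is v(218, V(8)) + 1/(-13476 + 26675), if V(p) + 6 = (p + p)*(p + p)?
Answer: 1/13199 + √181 ≈ 13.454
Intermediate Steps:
V(p) = -6 + 4*p² (V(p) = -6 + (p + p)*(p + p) = -6 + (2*p)*(2*p) = -6 + 4*p²)
v(218, V(8)) + 1/(-13476 + 26675) = √(-37 + 218) + 1/(-13476 + 26675) = √181 + 1/13199 = 1/13199 + √181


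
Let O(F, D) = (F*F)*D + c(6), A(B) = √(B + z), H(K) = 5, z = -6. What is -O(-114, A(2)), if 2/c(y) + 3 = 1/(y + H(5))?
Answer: 11/16 - 25992*I ≈ 0.6875 - 25992.0*I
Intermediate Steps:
c(y) = 2/(-3 + 1/(5 + y)) (c(y) = 2/(-3 + 1/(y + 5)) = 2/(-3 + 1/(5 + y)))
A(B) = √(-6 + B) (A(B) = √(B - 6) = √(-6 + B))
O(F, D) = -11/16 + D*F² (O(F, D) = (F*F)*D + 2*(-5 - 1*6)/(14 + 3*6) = F²*D + 2*(-5 - 6)/(14 + 18) = D*F² + 2*(-11)/32 = D*F² + 2*(1/32)*(-11) = D*F² - 11/16 = -11/16 + D*F²)
-O(-114, A(2)) = -(-11/16 + √(-6 + 2)*(-114)²) = -(-11/16 + √(-4)*12996) = -(-11/16 + (2*I)*12996) = -(-11/16 + 25992*I) = 11/16 - 25992*I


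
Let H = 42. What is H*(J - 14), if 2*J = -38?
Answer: -1386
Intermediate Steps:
J = -19 (J = (½)*(-38) = -19)
H*(J - 14) = 42*(-19 - 14) = 42*(-33) = -1386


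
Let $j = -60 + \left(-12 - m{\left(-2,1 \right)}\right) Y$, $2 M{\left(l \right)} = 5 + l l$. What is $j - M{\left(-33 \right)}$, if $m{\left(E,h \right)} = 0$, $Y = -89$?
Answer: $461$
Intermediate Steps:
$M{\left(l \right)} = \frac{5}{2} + \frac{l^{2}}{2}$ ($M{\left(l \right)} = \frac{5 + l l}{2} = \frac{5 + l^{2}}{2} = \frac{5}{2} + \frac{l^{2}}{2}$)
$j = 1008$ ($j = -60 + \left(-12 - 0\right) \left(-89\right) = -60 + \left(-12 + 0\right) \left(-89\right) = -60 - -1068 = -60 + 1068 = 1008$)
$j - M{\left(-33 \right)} = 1008 - \left(\frac{5}{2} + \frac{\left(-33\right)^{2}}{2}\right) = 1008 - \left(\frac{5}{2} + \frac{1}{2} \cdot 1089\right) = 1008 - \left(\frac{5}{2} + \frac{1089}{2}\right) = 1008 - 547 = 461$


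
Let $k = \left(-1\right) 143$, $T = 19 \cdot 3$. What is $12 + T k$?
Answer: $-8139$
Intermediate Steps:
$T = 57$
$k = -143$
$12 + T k = 12 + 57 \left(-143\right) = 12 - 8151 = -8139$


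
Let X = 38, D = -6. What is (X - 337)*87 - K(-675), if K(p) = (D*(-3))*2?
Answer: -26049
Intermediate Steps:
K(p) = 36 (K(p) = -6*(-3)*2 = 18*2 = 36)
(X - 337)*87 - K(-675) = (38 - 337)*87 - 1*36 = -299*87 - 36 = -26013 - 36 = -26049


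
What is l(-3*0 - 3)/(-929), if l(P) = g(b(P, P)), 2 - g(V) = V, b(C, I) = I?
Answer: -5/929 ≈ -0.0053821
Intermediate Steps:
g(V) = 2 - V
l(P) = 2 - P
l(-3*0 - 3)/(-929) = (2 - (-3*0 - 3))/(-929) = (2 - (0 - 3))*(-1/929) = (2 - 1*(-3))*(-1/929) = (2 + 3)*(-1/929) = 5*(-1/929) = -5/929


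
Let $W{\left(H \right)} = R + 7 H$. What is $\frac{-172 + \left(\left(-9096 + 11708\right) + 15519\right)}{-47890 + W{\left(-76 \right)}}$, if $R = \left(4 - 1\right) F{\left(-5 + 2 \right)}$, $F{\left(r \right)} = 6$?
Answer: $- \frac{17959}{48404} \approx -0.37102$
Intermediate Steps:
$R = 18$ ($R = \left(4 - 1\right) 6 = 3 \cdot 6 = 18$)
$W{\left(H \right)} = 18 + 7 H$
$\frac{-172 + \left(\left(-9096 + 11708\right) + 15519\right)}{-47890 + W{\left(-76 \right)}} = \frac{-172 + \left(\left(-9096 + 11708\right) + 15519\right)}{-47890 + \left(18 + 7 \left(-76\right)\right)} = \frac{-172 + \left(2612 + 15519\right)}{-47890 + \left(18 - 532\right)} = \frac{-172 + 18131}{-47890 - 514} = \frac{17959}{-48404} = 17959 \left(- \frac{1}{48404}\right) = - \frac{17959}{48404}$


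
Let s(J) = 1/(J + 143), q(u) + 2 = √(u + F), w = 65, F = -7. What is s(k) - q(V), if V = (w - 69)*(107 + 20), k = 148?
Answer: 583/291 - I*√515 ≈ 2.0034 - 22.694*I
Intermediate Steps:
V = -508 (V = (65 - 69)*(107 + 20) = -4*127 = -508)
q(u) = -2 + √(-7 + u) (q(u) = -2 + √(u - 7) = -2 + √(-7 + u))
s(J) = 1/(143 + J)
s(k) - q(V) = 1/(143 + 148) - (-2 + √(-7 - 508)) = 1/291 - (-2 + √(-515)) = 1/291 - (-2 + I*√515) = 1/291 + (2 - I*√515) = 583/291 - I*√515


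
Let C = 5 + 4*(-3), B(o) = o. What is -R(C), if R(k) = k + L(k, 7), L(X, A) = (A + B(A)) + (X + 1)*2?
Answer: 5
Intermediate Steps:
L(X, A) = 2 + 2*A + 2*X (L(X, A) = (A + A) + (X + 1)*2 = 2*A + (1 + X)*2 = 2*A + (2 + 2*X) = 2 + 2*A + 2*X)
C = -7 (C = 5 - 12 = -7)
R(k) = 16 + 3*k (R(k) = k + (2 + 2*7 + 2*k) = k + (2 + 14 + 2*k) = k + (16 + 2*k) = 16 + 3*k)
-R(C) = -(16 + 3*(-7)) = -(16 - 21) = -1*(-5) = 5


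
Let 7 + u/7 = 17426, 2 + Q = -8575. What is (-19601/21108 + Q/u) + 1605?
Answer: 4128316579171/2573761764 ≈ 1604.0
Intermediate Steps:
Q = -8577 (Q = -2 - 8575 = -8577)
u = 121933 (u = -49 + 7*17426 = -49 + 121982 = 121933)
(-19601/21108 + Q/u) + 1605 = (-19601/21108 - 8577/121933) + 1605 = -2571052049/2573761764 + 1605 = 4128316579171/2573761764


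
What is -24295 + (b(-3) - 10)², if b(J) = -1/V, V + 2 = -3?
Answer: -604974/25 ≈ -24199.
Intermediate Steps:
V = -5 (V = -2 - 3 = -5)
b(J) = ⅕ (b(J) = -1/(-5) = -1*(-⅕) = ⅕)
-24295 + (b(-3) - 10)² = -24295 + (⅕ - 10)² = -24295 + (-49/5)² = -24295 + 2401/25 = -604974/25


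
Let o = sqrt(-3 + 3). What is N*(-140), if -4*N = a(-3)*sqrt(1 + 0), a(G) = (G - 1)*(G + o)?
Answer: 420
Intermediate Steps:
o = 0 (o = sqrt(0) = 0)
a(G) = G*(-1 + G) (a(G) = (G - 1)*(G + 0) = (-1 + G)*G = G*(-1 + G))
N = -3 (N = -(-3*(-1 - 3))*sqrt(1 + 0)/4 = -(-3*(-4))*sqrt(1)/4 = -3 ≈ -3.0000)
N*(-140) = -3*(-140) = 420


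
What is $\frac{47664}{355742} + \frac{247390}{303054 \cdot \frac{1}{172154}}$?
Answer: $\frac{3787693456546594}{26952259017} \approx 1.4053 \cdot 10^{5}$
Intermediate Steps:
$\frac{47664}{355742} + \frac{247390}{303054 \cdot \frac{1}{172154}} = 47664 \cdot \frac{1}{355742} + \frac{247390}{303054 \cdot \frac{1}{172154}} = \frac{23832}{177871} + \frac{247390}{\frac{151527}{86077}} = \frac{23832}{177871} + 247390 \cdot \frac{86077}{151527} = \frac{23832}{177871} + \frac{21294589030}{151527} = \frac{3787693456546594}{26952259017}$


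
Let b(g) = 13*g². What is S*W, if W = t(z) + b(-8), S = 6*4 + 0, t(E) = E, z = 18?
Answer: 20400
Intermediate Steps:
S = 24 (S = 24 + 0 = 24)
W = 850 (W = 18 + 13*(-8)² = 18 + 13*64 = 18 + 832 = 850)
S*W = 24*850 = 20400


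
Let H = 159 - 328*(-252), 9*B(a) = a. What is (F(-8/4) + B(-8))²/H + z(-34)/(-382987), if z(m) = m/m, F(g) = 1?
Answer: -6325028/2569082540805 ≈ -2.4620e-6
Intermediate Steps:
B(a) = a/9
z(m) = 1
H = 82815 (H = 159 + 82656 = 82815)
(F(-8/4) + B(-8))²/H + z(-34)/(-382987) = (1 + (⅑)*(-8))²/82815 + 1/(-382987) = (1 - 8/9)²*(1/82815) + 1*(-1/382987) = (⅑)²*(1/82815) - 1/382987 = (1/81)*(1/82815) - 1/382987 = 1/6708015 - 1/382987 = -6325028/2569082540805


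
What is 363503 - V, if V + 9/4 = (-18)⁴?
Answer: 1034117/4 ≈ 2.5853e+5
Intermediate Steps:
V = 419895/4 (V = -9/4 + (-18)⁴ = -9/4 + 104976 = 419895/4 ≈ 1.0497e+5)
363503 - V = 363503 - 1*419895/4 = 363503 - 419895/4 = 1034117/4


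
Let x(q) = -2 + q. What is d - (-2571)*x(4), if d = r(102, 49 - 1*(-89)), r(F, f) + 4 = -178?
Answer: 4960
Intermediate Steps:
r(F, f) = -182 (r(F, f) = -4 - 178 = -182)
d = -182
d - (-2571)*x(4) = -182 - (-2571)*(-2 + 4) = -182 - (-2571)*2 = -182 - 1*(-5142) = -182 + 5142 = 4960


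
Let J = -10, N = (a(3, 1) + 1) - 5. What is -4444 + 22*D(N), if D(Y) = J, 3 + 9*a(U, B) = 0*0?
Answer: -4664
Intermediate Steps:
a(U, B) = -1/3 (a(U, B) = -1/3 + (0*0)/9 = -1/3 + (1/9)*0 = -1/3 + 0 = -1/3)
N = -13/3 (N = (-1/3 + 1) - 5 = 2/3 - 5 = -13/3 ≈ -4.3333)
D(Y) = -10
-4444 + 22*D(N) = -4444 + 22*(-10) = -4444 - 220 = -4664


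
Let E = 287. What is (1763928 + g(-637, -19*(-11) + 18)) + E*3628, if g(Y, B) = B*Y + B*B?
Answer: 2712094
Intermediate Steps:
g(Y, B) = B**2 + B*Y (g(Y, B) = B*Y + B**2 = B**2 + B*Y)
(1763928 + g(-637, -19*(-11) + 18)) + E*3628 = (1763928 + (-19*(-11) + 18)*((-19*(-11) + 18) - 637)) + 287*3628 = (1763928 + (209 + 18)*((209 + 18) - 637)) + 1041236 = (1763928 + 227*(227 - 637)) + 1041236 = (1763928 + 227*(-410)) + 1041236 = (1763928 - 93070) + 1041236 = 1670858 + 1041236 = 2712094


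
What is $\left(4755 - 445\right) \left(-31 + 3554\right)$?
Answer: $15184130$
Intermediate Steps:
$\left(4755 - 445\right) \left(-31 + 3554\right) = 4310 \cdot 3523 = 15184130$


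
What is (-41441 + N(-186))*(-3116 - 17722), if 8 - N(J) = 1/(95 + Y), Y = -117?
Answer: 9497178975/11 ≈ 8.6338e+8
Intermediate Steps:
N(J) = 177/22 (N(J) = 8 - 1/(95 - 117) = 8 - 1/(-22) = 8 - 1*(-1/22) = 8 + 1/22 = 177/22)
(-41441 + N(-186))*(-3116 - 17722) = (-41441 + 177/22)*(-3116 - 17722) = -911525/22*(-20838) = 9497178975/11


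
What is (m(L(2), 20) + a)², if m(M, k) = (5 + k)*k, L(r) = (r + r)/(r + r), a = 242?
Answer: 550564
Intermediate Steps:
L(r) = 1 (L(r) = (2*r)/((2*r)) = (2*r)*(1/(2*r)) = 1)
m(M, k) = k*(5 + k)
(m(L(2), 20) + a)² = (20*(5 + 20) + 242)² = (20*25 + 242)² = (500 + 242)² = 742² = 550564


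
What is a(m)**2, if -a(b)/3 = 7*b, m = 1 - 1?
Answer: 0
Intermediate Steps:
m = 0
a(b) = -21*b
a(m)**2 = (-21*0)**2 = 0**2 = 0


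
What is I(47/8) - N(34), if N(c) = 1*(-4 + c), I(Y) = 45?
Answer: 15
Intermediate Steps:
N(c) = -4 + c
I(47/8) - N(34) = 45 - (-4 + 34) = 45 - 1*30 = 45 - 30 = 15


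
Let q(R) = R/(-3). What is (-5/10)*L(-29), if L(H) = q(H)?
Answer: -29/6 ≈ -4.8333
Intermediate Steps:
q(R) = -R/3 (q(R) = R*(-1/3) = -R/3)
L(H) = -H/3
(-5/10)*L(-29) = (-5/10)*(-1/3*(-29)) = -5*1/10*(29/3) = -1/2*29/3 = -29/6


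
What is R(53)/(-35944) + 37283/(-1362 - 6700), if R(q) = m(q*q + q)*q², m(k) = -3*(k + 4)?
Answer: 48342891583/72445132 ≈ 667.30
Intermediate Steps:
m(k) = -12 - 3*k (m(k) = -3*(4 + k) = -12 - 3*k)
R(q) = q²*(-12 - 3*q - 3*q²) (R(q) = (-12 - 3*(q*q + q))*q² = (-12 - 3*(q² + q))*q² = (-12 - 3*(q + q²))*q² = (-12 + (-3*q - 3*q²))*q² = (-12 - 3*q - 3*q²)*q² = q²*(-12 - 3*q - 3*q²))
R(53)/(-35944) + 37283/(-1362 - 6700) = (3*53²*(-4 - 1*53*(1 + 53)))/(-35944) + 37283/(-1362 - 6700) = (3*2809*(-4 - 1*53*54))*(-1/35944) + 37283/(-8062) = (3*2809*(-4 - 2862))*(-1/35944) + 37283*(-1/8062) = (3*2809*(-2866))*(-1/35944) - 37283/8062 = -24151782*(-1/35944) - 37283/8062 = 12075891/17972 - 37283/8062 = 48342891583/72445132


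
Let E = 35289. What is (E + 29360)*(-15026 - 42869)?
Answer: -3742853855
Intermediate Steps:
(E + 29360)*(-15026 - 42869) = (35289 + 29360)*(-15026 - 42869) = 64649*(-57895) = -3742853855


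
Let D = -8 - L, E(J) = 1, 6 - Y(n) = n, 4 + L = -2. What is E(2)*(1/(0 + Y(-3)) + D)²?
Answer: 289/81 ≈ 3.5679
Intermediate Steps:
L = -6 (L = -4 - 2 = -6)
Y(n) = 6 - n
D = -2 (D = -8 - 1*(-6) = -8 + 6 = -2)
E(2)*(1/(0 + Y(-3)) + D)² = 1*(1/(0 + (6 - 1*(-3))) - 2)² = 1*(1/(0 + (6 + 3)) - 2)² = 1*(1/(0 + 9) - 2)² = 1*(1/9 - 2)² = 1*(⅑ - 2)² = 1*(-17/9)² = 1*(289/81) = 289/81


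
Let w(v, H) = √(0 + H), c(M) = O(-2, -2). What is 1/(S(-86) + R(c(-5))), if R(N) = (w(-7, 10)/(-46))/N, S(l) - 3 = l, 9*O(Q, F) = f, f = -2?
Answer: -351256/29153843 - 414*√10/29153843 ≈ -0.012093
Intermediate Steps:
O(Q, F) = -2/9 (O(Q, F) = (⅑)*(-2) = -2/9)
S(l) = 3 + l
c(M) = -2/9
w(v, H) = √H
R(N) = -√10/(46*N) (R(N) = (√10/(-46))/N = (√10*(-1/46))/N = (-√10/46)/N = -√10/(46*N))
1/(S(-86) + R(c(-5))) = 1/((3 - 86) - √10/(46*(-2/9))) = 1/(-83 - 1/46*√10*(-9/2)) = 1/(-83 + 9*√10/92)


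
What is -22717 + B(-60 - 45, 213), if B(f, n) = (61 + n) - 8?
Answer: -22451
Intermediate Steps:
B(f, n) = 53 + n
-22717 + B(-60 - 45, 213) = -22717 + (53 + 213) = -22717 + 266 = -22451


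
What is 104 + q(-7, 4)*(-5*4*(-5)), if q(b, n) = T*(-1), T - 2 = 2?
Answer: -296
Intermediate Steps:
T = 4 (T = 2 + 2 = 4)
q(b, n) = -4 (q(b, n) = 4*(-1) = -4)
104 + q(-7, 4)*(-5*4*(-5)) = 104 - 4*(-5*4)*(-5) = 104 - (-80)*(-5) = 104 - 4*100 = 104 - 400 = -296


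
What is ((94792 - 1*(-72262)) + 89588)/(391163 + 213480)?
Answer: 256642/604643 ≈ 0.42445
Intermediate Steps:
((94792 - 1*(-72262)) + 89588)/(391163 + 213480) = ((94792 + 72262) + 89588)/604643 = (167054 + 89588)*(1/604643) = 256642*(1/604643) = 256642/604643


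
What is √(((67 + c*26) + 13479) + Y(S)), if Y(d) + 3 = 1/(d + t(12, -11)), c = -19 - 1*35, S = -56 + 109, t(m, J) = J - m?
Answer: √10925130/30 ≈ 110.18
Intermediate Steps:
S = 53
c = -54 (c = -19 - 35 = -54)
Y(d) = -3 + 1/(-23 + d) (Y(d) = -3 + 1/(d + (-11 - 1*12)) = -3 + 1/(d + (-11 - 12)) = -3 + 1/(d - 23) = -3 + 1/(-23 + d))
√(((67 + c*26) + 13479) + Y(S)) = √(((67 - 54*26) + 13479) + (70 - 3*53)/(-23 + 53)) = √(((67 - 1404) + 13479) + (70 - 159)/30) = √((-1337 + 13479) + (1/30)*(-89)) = √(12142 - 89/30) = √(364171/30) = √10925130/30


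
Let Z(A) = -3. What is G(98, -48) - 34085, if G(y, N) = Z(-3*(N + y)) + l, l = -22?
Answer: -34110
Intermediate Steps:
G(y, N) = -25 (G(y, N) = -3 - 22 = -25)
G(98, -48) - 34085 = -25 - 34085 = -34110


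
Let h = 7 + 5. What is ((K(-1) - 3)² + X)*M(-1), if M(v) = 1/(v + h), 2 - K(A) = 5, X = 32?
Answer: 68/11 ≈ 6.1818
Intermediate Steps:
K(A) = -3 (K(A) = 2 - 1*5 = 2 - 5 = -3)
h = 12
M(v) = 1/(12 + v) (M(v) = 1/(v + 12) = 1/(12 + v))
((K(-1) - 3)² + X)*M(-1) = ((-3 - 3)² + 32)/(12 - 1) = ((-6)² + 32)/11 = (36 + 32)*(1/11) = 68*(1/11) = 68/11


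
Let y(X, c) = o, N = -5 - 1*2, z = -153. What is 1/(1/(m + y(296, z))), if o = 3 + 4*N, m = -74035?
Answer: -74060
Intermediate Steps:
N = -7 (N = -5 - 2 = -7)
o = -25 (o = 3 + 4*(-7) = 3 - 28 = -25)
y(X, c) = -25
1/(1/(m + y(296, z))) = 1/(1/(-74035 - 25)) = 1/(1/(-74060)) = 1/(-1/74060) = -74060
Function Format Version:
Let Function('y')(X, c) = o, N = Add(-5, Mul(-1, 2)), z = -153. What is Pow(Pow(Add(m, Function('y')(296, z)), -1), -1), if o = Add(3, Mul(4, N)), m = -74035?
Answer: -74060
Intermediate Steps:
N = -7 (N = Add(-5, -2) = -7)
o = -25 (o = Add(3, Mul(4, -7)) = Add(3, -28) = -25)
Function('y')(X, c) = -25
Pow(Pow(Add(m, Function('y')(296, z)), -1), -1) = Pow(Pow(Add(-74035, -25), -1), -1) = Pow(Pow(-74060, -1), -1) = Pow(Rational(-1, 74060), -1) = -74060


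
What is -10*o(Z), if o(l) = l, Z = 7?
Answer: -70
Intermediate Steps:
-10*o(Z) = -10*7 = -70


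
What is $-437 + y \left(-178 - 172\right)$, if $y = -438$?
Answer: $152863$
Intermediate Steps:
$-437 + y \left(-178 - 172\right) = -437 - 438 \left(-178 - 172\right) = -437 - -153300 = -437 + 153300 = 152863$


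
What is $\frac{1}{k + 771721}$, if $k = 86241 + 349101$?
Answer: $\frac{1}{1207063} \approx 8.2846 \cdot 10^{-7}$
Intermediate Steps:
$k = 435342$
$\frac{1}{k + 771721} = \frac{1}{435342 + 771721} = \frac{1}{1207063}$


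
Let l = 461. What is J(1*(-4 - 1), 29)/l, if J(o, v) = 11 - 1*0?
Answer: 11/461 ≈ 0.023861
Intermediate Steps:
J(o, v) = 11 (J(o, v) = 11 + 0 = 11)
J(1*(-4 - 1), 29)/l = 11/461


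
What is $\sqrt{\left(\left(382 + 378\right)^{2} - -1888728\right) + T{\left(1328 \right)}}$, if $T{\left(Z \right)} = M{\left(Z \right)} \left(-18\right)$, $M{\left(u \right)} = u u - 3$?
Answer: $i \sqrt{29278130} \approx 5410.9 i$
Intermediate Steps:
$M{\left(u \right)} = -3 + u^{2}$ ($M{\left(u \right)} = u^{2} - 3 = -3 + u^{2}$)
$T{\left(Z \right)} = 54 - 18 Z^{2}$ ($T{\left(Z \right)} = \left(-3 + Z^{2}\right) \left(-18\right) = 54 - 18 Z^{2}$)
$\sqrt{\left(\left(382 + 378\right)^{2} - -1888728\right) + T{\left(1328 \right)}} = \sqrt{\left(\left(382 + 378\right)^{2} - -1888728\right) + \left(54 - 18 \cdot 1328^{2}\right)} = \sqrt{\left(760^{2} + 1888728\right) + \left(54 - 31744512\right)} = \sqrt{\left(577600 + 1888728\right) + \left(54 - 31744512\right)} = \sqrt{2466328 - 31744458} = \sqrt{-29278130} = i \sqrt{29278130}$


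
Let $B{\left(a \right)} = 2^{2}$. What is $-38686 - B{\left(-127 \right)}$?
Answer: $-38690$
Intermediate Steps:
$B{\left(a \right)} = 4$
$-38686 - B{\left(-127 \right)} = -38686 - 4 = -38690$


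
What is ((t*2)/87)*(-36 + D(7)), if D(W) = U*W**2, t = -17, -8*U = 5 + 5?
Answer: 6613/174 ≈ 38.006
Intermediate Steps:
U = -5/4 (U = -(5 + 5)/8 = -1/8*10 = -5/4 ≈ -1.2500)
D(W) = -5*W**2/4
((t*2)/87)*(-36 + D(7)) = (-17*2/87)*(-36 - 5/4*7**2) = (-34*1/87)*(-36 - 5/4*49) = -34*(-36 - 245/4)/87 = -34/87*(-389/4) = 6613/174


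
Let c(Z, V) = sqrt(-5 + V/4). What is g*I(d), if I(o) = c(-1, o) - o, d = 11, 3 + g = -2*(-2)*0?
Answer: 33 - 9*I/2 ≈ 33.0 - 4.5*I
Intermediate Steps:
c(Z, V) = sqrt(-5 + V/4) (c(Z, V) = sqrt(-5 + V*(1/4)) = sqrt(-5 + V/4))
g = -3 (g = -3 - 2*(-2)*0 = -3 + 4*0 = -3 + 0 = -3)
I(o) = sqrt(-20 + o)/2 - o
g*I(d) = -3*(sqrt(-20 + 11)/2 - 1*11) = -3*(sqrt(-9)/2 - 11) = -3*((3*I)/2 - 11) = -3*(3*I/2 - 11) = -3*(-11 + 3*I/2) = 33 - 9*I/2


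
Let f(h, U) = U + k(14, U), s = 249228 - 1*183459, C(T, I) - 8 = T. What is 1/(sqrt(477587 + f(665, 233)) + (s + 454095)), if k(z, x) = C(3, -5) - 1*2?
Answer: 519864/270258100667 - 11*sqrt(3949)/270258100667 ≈ 1.9210e-6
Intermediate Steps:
C(T, I) = 8 + T
s = 65769 (s = 249228 - 183459 = 65769)
k(z, x) = 9 (k(z, x) = (8 + 3) - 1*2 = 11 - 2 = 9)
f(h, U) = 9 + U (f(h, U) = U + 9 = 9 + U)
1/(sqrt(477587 + f(665, 233)) + (s + 454095)) = 1/(sqrt(477587 + (9 + 233)) + (65769 + 454095)) = 1/(sqrt(477587 + 242) + 519864) = 1/(sqrt(477829) + 519864) = 1/(11*sqrt(3949) + 519864) = 1/(519864 + 11*sqrt(3949))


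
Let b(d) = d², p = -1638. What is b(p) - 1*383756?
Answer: 2299288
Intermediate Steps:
b(p) - 1*383756 = (-1638)² - 1*383756 = 2683044 - 383756 = 2299288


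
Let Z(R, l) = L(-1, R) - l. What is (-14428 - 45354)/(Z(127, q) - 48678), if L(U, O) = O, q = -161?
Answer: 29891/24195 ≈ 1.2354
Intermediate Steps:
Z(R, l) = R - l
(-14428 - 45354)/(Z(127, q) - 48678) = (-14428 - 45354)/((127 - 1*(-161)) - 48678) = -59782/((127 + 161) - 48678) = -59782/(288 - 48678) = -59782/(-48390) = -59782*(-1/48390) = 29891/24195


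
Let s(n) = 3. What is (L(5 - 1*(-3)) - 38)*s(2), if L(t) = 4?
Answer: -102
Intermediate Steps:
(L(5 - 1*(-3)) - 38)*s(2) = (4 - 38)*3 = -34*3 = -102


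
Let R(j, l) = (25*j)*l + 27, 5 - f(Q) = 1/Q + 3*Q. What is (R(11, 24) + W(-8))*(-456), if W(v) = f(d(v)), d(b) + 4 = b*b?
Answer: -14710522/5 ≈ -2.9421e+6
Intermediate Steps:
d(b) = -4 + b**2 (d(b) = -4 + b*b = -4 + b**2)
f(Q) = 5 - 1/Q - 3*Q (f(Q) = 5 - (1/Q + 3*Q) = 5 + (-1/Q - 3*Q) = 5 - 1/Q - 3*Q)
R(j, l) = 27 + 25*j*l (R(j, l) = 25*j*l + 27 = 27 + 25*j*l)
W(v) = 17 - 1/(-4 + v**2) - 3*v**2 (W(v) = 5 - 1/(-4 + v**2) - 3*(-4 + v**2) = 5 - 1/(-4 + v**2) + (12 - 3*v**2) = 17 - 1/(-4 + v**2) - 3*v**2)
(R(11, 24) + W(-8))*(-456) = ((27 + 25*11*24) + (-69 - 3*(-8)**4 + 29*(-8)**2)/(-4 + (-8)**2))*(-456) = ((27 + 6600) + (-69 - 3*4096 + 29*64)/(-4 + 64))*(-456) = (6627 + (-69 - 12288 + 1856)/60)*(-456) = (6627 + (1/60)*(-10501))*(-456) = (6627 - 10501/60)*(-456) = (387119/60)*(-456) = -14710522/5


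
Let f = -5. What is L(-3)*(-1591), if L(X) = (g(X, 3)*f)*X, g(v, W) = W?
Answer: -71595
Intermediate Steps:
L(X) = -15*X (L(X) = (3*(-5))*X = -15*X)
L(-3)*(-1591) = -15*(-3)*(-1591) = 45*(-1591) = -71595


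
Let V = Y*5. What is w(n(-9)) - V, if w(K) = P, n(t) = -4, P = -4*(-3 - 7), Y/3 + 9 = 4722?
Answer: -70655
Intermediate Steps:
Y = 14139 (Y = -27 + 3*4722 = -27 + 14166 = 14139)
P = 40 (P = -4*(-10) = 40)
V = 70695 (V = 14139*5 = 70695)
w(K) = 40
w(n(-9)) - V = 40 - 1*70695 = 40 - 70695 = -70655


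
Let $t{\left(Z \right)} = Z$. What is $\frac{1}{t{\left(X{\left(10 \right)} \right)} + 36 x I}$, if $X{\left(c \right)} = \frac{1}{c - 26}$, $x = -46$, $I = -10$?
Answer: $\frac{16}{264959} \approx 6.0387 \cdot 10^{-5}$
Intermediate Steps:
$X{\left(c \right)} = \frac{1}{-26 + c}$
$\frac{1}{t{\left(X{\left(10 \right)} \right)} + 36 x I} = \frac{1}{\frac{1}{-26 + 10} + 36 \left(-46\right) \left(-10\right)} = \frac{1}{\frac{1}{-16} - -16560} = \frac{1}{- \frac{1}{16} + 16560} = \frac{1}{\frac{264959}{16}} = \frac{16}{264959}$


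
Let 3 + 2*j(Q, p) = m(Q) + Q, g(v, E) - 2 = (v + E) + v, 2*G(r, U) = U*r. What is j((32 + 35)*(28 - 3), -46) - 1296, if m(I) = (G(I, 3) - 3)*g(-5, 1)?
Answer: -36973/4 ≈ -9243.3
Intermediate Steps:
G(r, U) = U*r/2 (G(r, U) = (U*r)/2 = U*r/2)
g(v, E) = 2 + E + 2*v (g(v, E) = 2 + ((v + E) + v) = 2 + ((E + v) + v) = 2 + (E + 2*v) = 2 + E + 2*v)
m(I) = 21 - 21*I/2 (m(I) = ((½)*3*I - 3)*(2 + 1 + 2*(-5)) = (3*I/2 - 3)*(2 + 1 - 10) = (-3 + 3*I/2)*(-7) = 21 - 21*I/2)
j(Q, p) = 9 - 19*Q/4 (j(Q, p) = -3/2 + ((21 - 21*Q/2) + Q)/2 = -3/2 + (21 - 19*Q/2)/2 = -3/2 + (21/2 - 19*Q/4) = 9 - 19*Q/4)
j((32 + 35)*(28 - 3), -46) - 1296 = (9 - 19*(32 + 35)*(28 - 3)/4) - 1296 = (9 - 1273*25/4) - 1296 = (9 - 19/4*1675) - 1296 = (9 - 31825/4) - 1296 = -31789/4 - 1296 = -36973/4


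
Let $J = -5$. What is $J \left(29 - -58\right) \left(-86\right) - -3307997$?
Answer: $3345407$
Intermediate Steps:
$J \left(29 - -58\right) \left(-86\right) - -3307997 = - 5 \left(29 - -58\right) \left(-86\right) - -3307997 = - 5 \left(29 + 58\right) \left(-86\right) + 3307997 = \left(-5\right) 87 \left(-86\right) + 3307997 = \left(-435\right) \left(-86\right) + 3307997 = 37410 + 3307997 = 3345407$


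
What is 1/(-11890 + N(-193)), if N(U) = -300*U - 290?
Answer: 1/45720 ≈ 2.1872e-5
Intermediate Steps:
N(U) = -290 - 300*U
1/(-11890 + N(-193)) = 1/(-11890 + (-290 - 300*(-193))) = 1/(-11890 + (-290 + 57900)) = 1/(-11890 + 57610) = 1/45720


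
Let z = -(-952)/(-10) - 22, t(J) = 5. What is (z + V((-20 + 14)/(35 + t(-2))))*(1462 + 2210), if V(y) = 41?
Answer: -1399032/5 ≈ -2.7981e+5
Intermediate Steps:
z = -586/5 (z = -(-952)*(-1)/10 - 22 = -28*17/5 - 22 = -476/5 - 22 = -586/5 ≈ -117.20)
(z + V((-20 + 14)/(35 + t(-2))))*(1462 + 2210) = (-586/5 + 41)*(1462 + 2210) = -381/5*3672 = -1399032/5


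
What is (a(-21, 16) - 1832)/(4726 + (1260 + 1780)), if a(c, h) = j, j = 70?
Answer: -881/3883 ≈ -0.22689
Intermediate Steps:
a(c, h) = 70
(a(-21, 16) - 1832)/(4726 + (1260 + 1780)) = (70 - 1832)/(4726 + (1260 + 1780)) = -1762/(4726 + 3040) = -1762/7766 = -1762*1/7766 = -881/3883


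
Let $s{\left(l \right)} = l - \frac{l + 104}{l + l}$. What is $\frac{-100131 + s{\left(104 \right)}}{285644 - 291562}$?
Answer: $\frac{50014}{2959} \approx 16.902$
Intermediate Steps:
$s{\left(l \right)} = l - \frac{104 + l}{2 l}$
$\frac{-100131 + s{\left(104 \right)}}{285644 - 291562} = \frac{-100131 - \left(- \frac{207}{2} + \frac{1}{2}\right)}{285644 - 291562} = \frac{-100131 - -103}{-5918} = \left(-100131 - -103\right) \left(- \frac{1}{5918}\right) = \left(-100131 + 103\right) \left(- \frac{1}{5918}\right) = \left(-100028\right) \left(- \frac{1}{5918}\right) = \frac{50014}{2959}$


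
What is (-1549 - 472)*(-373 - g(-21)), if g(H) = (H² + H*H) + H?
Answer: 2493914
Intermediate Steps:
g(H) = H + 2*H² (g(H) = (H² + H²) + H = 2*H² + H = H + 2*H²)
(-1549 - 472)*(-373 - g(-21)) = (-1549 - 472)*(-373 - (-21)*(1 + 2*(-21))) = -2021*(-373 - (-21)*(1 - 42)) = -2021*(-373 - (-21)*(-41)) = -2021*(-373 - 1*861) = -2021*(-373 - 861) = -2021*(-1234) = 2493914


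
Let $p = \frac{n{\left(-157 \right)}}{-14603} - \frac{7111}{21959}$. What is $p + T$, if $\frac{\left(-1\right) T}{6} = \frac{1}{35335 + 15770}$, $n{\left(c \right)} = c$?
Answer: $- \frac{1710859427504}{5462567063695} \approx -0.3132$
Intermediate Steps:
$T = - \frac{2}{17035}$ ($T = - \frac{6}{35335 + 15770} = - \frac{6}{51105} = \left(-6\right) \frac{1}{51105} = - \frac{2}{17035} \approx -0.00011741$)
$p = - \frac{100394370}{320667277}$ ($p = - \frac{157}{-14603} - \frac{7111}{21959} = \left(-157\right) \left(- \frac{1}{14603}\right) - \frac{7111}{21959} = \frac{157}{14603} - \frac{7111}{21959} = - \frac{100394370}{320667277} \approx -0.31308$)
$p + T = - \frac{100394370}{320667277} - \frac{2}{17035} = - \frac{1710859427504}{5462567063695}$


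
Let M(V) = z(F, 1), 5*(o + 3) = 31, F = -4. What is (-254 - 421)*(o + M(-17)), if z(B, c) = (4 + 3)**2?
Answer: -35235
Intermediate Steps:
o = 16/5 (o = -3 + (1/5)*31 = -3 + 31/5 = 16/5 ≈ 3.2000)
z(B, c) = 49 (z(B, c) = 7**2 = 49)
M(V) = 49
(-254 - 421)*(o + M(-17)) = (-254 - 421)*(16/5 + 49) = -675*261/5 = -35235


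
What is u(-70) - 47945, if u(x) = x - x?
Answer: -47945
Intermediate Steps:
u(x) = 0
u(-70) - 47945 = 0 - 47945 = -47945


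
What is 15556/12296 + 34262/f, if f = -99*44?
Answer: -11047613/1673793 ≈ -6.6003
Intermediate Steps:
f = -4356
15556/12296 + 34262/f = 15556/12296 + 34262/(-4356) = 15556*(1/12296) + 34262*(-1/4356) = 3889/3074 - 17131/2178 = -11047613/1673793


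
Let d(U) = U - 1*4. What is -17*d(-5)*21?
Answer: 3213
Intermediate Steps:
d(U) = -4 + U (d(U) = U - 4 = -4 + U)
-17*d(-5)*21 = -17*(-4 - 5)*21 = -17*(-9)*21 = 153*21 = 3213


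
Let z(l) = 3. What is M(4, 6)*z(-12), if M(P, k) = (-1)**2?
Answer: 3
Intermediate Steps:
M(P, k) = 1
M(4, 6)*z(-12) = 1*3 = 3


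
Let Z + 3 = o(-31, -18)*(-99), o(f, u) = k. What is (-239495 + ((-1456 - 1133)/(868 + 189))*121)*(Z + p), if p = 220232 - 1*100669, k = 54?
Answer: -28948621505576/1057 ≈ -2.7388e+10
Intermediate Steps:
o(f, u) = 54
Z = -5349 (Z = -3 + 54*(-99) = -3 - 5346 = -5349)
p = 119563 (p = 220232 - 100669 = 119563)
(-239495 + ((-1456 - 1133)/(868 + 189))*121)*(Z + p) = (-239495 + ((-1456 - 1133)/(868 + 189))*121)*(-5349 + 119563) = (-239495 - 2589/1057*121)*114214 = (-239495 - 313269/1057)*114214 = -253459484/1057*114214 = -28948621505576/1057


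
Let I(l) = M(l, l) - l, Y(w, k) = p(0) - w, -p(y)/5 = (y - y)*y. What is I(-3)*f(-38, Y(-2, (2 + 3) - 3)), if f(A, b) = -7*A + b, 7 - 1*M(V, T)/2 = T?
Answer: 6164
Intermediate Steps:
M(V, T) = 14 - 2*T
p(y) = 0 (p(y) = -5*(y - y)*y = -0*y = -5*0 = 0)
Y(w, k) = -w (Y(w, k) = 0 - w = -w)
f(A, b) = b - 7*A
I(l) = 14 - 3*l (I(l) = (14 - 2*l) - l = 14 - 3*l)
I(-3)*f(-38, Y(-2, (2 + 3) - 3)) = (14 - 3*(-3))*(-1*(-2) - 7*(-38)) = (14 + 9)*(2 + 266) = 23*268 = 6164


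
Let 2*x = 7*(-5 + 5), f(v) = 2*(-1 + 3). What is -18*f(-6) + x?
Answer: -72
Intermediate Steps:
f(v) = 4 (f(v) = 2*2 = 4)
x = 0 (x = (7*(-5 + 5))/2 = (7*0)/2 = (½)*0 = 0)
-18*f(-6) + x = -18*4 + 0 = -72 + 0 = -72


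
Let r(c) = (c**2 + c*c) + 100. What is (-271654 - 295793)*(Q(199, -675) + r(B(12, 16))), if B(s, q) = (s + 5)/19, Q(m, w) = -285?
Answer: 37568963529/361 ≈ 1.0407e+8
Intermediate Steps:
B(s, q) = 5/19 + s/19 (B(s, q) = (5 + s)*(1/19) = 5/19 + s/19)
r(c) = 100 + 2*c**2 (r(c) = (c**2 + c**2) + 100 = 2*c**2 + 100 = 100 + 2*c**2)
(-271654 - 295793)*(Q(199, -675) + r(B(12, 16))) = (-271654 - 295793)*(-285 + (100 + 2*(5/19 + (1/19)*12)**2)) = -567447*(-285 + (100 + 2*(5/19 + 12/19)**2)) = -567447*(-285 + (100 + 2*(17/19)**2)) = -567447*(-285 + (100 + 2*(289/361))) = -567447*(-285 + (100 + 578/361)) = -567447*(-285 + 36678/361) = -567447*(-66207/361) = 37568963529/361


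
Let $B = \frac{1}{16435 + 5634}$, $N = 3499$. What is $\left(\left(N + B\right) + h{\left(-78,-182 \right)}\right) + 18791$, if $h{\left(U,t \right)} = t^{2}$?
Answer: $\frac{1222931567}{22069} \approx 55414.0$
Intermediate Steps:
$B = \frac{1}{22069} \approx 4.5312 \cdot 10^{-5}$
$\left(\left(N + B\right) + h{\left(-78,-182 \right)}\right) + 18791 = \left(\left(3499 + \frac{1}{22069}\right) + \left(-182\right)^{2}\right) + 18791 = \left(\frac{77219432}{22069} + 33124\right) + 18791 = \frac{808232988}{22069} + 18791 = \frac{1222931567}{22069}$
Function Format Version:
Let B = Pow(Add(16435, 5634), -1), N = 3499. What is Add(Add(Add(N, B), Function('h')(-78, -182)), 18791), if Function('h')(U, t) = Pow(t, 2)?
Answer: Rational(1222931567, 22069) ≈ 55414.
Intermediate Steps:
B = Rational(1, 22069) (B = Pow(22069, -1) = Rational(1, 22069) ≈ 4.5312e-5)
Add(Add(Add(N, B), Function('h')(-78, -182)), 18791) = Add(Add(Add(3499, Rational(1, 22069)), Pow(-182, 2)), 18791) = Add(Add(Rational(77219432, 22069), 33124), 18791) = Add(Rational(808232988, 22069), 18791) = Rational(1222931567, 22069)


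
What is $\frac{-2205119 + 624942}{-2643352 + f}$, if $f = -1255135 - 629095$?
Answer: $\frac{1580177}{4527582} \approx 0.34901$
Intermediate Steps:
$f = -1884230$ ($f = -1255135 - 629095 = -1884230$)
$\frac{-2205119 + 624942}{-2643352 + f} = \frac{-2205119 + 624942}{-2643352 - 1884230} = - \frac{1580177}{-4527582} = \left(-1580177\right) \left(- \frac{1}{4527582}\right) = \frac{1580177}{4527582}$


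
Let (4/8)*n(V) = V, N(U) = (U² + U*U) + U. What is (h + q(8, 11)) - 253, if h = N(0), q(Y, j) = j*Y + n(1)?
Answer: -163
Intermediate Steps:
N(U) = U + 2*U² (N(U) = (U² + U²) + U = 2*U² + U = U + 2*U²)
n(V) = 2*V
q(Y, j) = 2 + Y*j (q(Y, j) = j*Y + 2*1 = Y*j + 2 = 2 + Y*j)
h = 0 (h = 0*(1 + 2*0) = 0*(1 + 0) = 0*1 = 0)
(h + q(8, 11)) - 253 = (0 + (2 + 8*11)) - 253 = (0 + (2 + 88)) - 253 = (0 + 90) - 253 = 90 - 253 = -163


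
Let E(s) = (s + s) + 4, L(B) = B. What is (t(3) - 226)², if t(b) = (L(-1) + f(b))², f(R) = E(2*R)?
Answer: 1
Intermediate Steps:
E(s) = 4 + 2*s (E(s) = 2*s + 4 = 4 + 2*s)
f(R) = 4 + 4*R (f(R) = 4 + 2*(2*R) = 4 + 4*R)
t(b) = (3 + 4*b)² (t(b) = (-1 + (4 + 4*b))² = (3 + 4*b)²)
(t(3) - 226)² = ((3 + 4*3)² - 226)² = ((3 + 12)² - 226)² = (15² - 226)² = (225 - 226)² = (-1)² = 1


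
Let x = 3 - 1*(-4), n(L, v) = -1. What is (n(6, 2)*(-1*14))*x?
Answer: 98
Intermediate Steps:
x = 7 (x = 3 + 4 = 7)
(n(6, 2)*(-1*14))*x = -(-1)*14*7 = -1*(-14)*7 = 14*7 = 98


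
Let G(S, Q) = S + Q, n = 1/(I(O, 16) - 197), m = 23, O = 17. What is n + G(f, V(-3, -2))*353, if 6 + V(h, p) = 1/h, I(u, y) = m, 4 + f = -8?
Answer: -375357/58 ≈ -6471.7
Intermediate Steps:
f = -12 (f = -4 - 8 = -12)
I(u, y) = 23
V(h, p) = -6 + 1/h
n = -1/174 (n = 1/(23 - 197) = 1/(-174) = -1/174 ≈ -0.0057471)
G(S, Q) = Q + S
n + G(f, V(-3, -2))*353 = -1/174 + ((-6 + 1/(-3)) - 12)*353 = -1/174 + ((-6 - ⅓) - 12)*353 = -1/174 + (-19/3 - 12)*353 = -1/174 - 55/3*353 = -1/174 - 19415/3 = -375357/58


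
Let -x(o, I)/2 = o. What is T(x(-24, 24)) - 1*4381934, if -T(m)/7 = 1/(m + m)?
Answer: -420665671/96 ≈ -4.3819e+6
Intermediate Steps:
x(o, I) = -2*o
T(m) = -7/(2*m) (T(m) = -7/(m + m) = -7*1/(2*m) = -7/(2*m))
T(x(-24, 24)) - 1*4381934 = -7/(2*((-2*(-24)))) - 1*4381934 = -7/2/48 - 4381934 = -7/2*1/48 - 4381934 = -7/96 - 4381934 = -420665671/96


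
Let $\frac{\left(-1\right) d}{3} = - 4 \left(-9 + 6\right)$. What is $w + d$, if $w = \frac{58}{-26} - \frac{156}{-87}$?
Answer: $- \frac{13737}{377} \approx -36.438$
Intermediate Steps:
$w = - \frac{165}{377}$ ($w = 58 \left(- \frac{1}{26}\right) - - \frac{52}{29} = - \frac{29}{13} + \frac{52}{29} = - \frac{165}{377} \approx -0.43767$)
$d = -36$ ($d = - 3 \left(- 4 \left(-9 + 6\right)\right) = - 3 \left(\left(-4\right) \left(-3\right)\right) = \left(-3\right) 12 = -36$)
$w + d = - \frac{165}{377} - 36 = - \frac{13737}{377}$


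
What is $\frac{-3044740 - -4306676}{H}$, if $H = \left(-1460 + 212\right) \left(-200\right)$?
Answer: $\frac{6067}{1200} \approx 5.0558$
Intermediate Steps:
$H = 249600$ ($H = \left(-1248\right) \left(-200\right) = 249600$)
$\frac{-3044740 - -4306676}{H} = \frac{-3044740 - -4306676}{249600} = \left(-3044740 + 4306676\right) \frac{1}{249600} = 1261936 \cdot \frac{1}{249600} = \frac{6067}{1200}$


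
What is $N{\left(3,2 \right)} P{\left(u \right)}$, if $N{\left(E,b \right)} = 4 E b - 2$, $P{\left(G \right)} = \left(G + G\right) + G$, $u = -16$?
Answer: $-1056$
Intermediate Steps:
$P{\left(G \right)} = 3 G$ ($P{\left(G \right)} = 2 G + G = 3 G$)
$N{\left(E,b \right)} = -2 + 4 E b$ ($N{\left(E,b \right)} = 4 E b - 2 = -2 + 4 E b$)
$N{\left(3,2 \right)} P{\left(u \right)} = \left(-2 + 4 \cdot 3 \cdot 2\right) 3 \left(-16\right) = \left(-2 + 24\right) \left(-48\right) = 22 \left(-48\right) = -1056$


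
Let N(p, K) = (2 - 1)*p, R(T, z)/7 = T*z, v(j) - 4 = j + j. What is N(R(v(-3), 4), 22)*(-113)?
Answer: 6328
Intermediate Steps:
v(j) = 4 + 2*j (v(j) = 4 + (j + j) = 4 + 2*j)
R(T, z) = 7*T*z (R(T, z) = 7*(T*z) = 7*T*z)
N(p, K) = p (N(p, K) = 1*p = p)
N(R(v(-3), 4), 22)*(-113) = (7*(4 + 2*(-3))*4)*(-113) = (7*(4 - 6)*4)*(-113) = (7*(-2)*4)*(-113) = -56*(-113) = 6328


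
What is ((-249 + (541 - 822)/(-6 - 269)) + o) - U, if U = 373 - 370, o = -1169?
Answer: -390494/275 ≈ -1420.0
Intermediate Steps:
U = 3
((-249 + (541 - 822)/(-6 - 269)) + o) - U = ((-249 + (541 - 822)/(-6 - 269)) - 1169) - 1*3 = ((-249 - 281/(-275)) - 1169) - 3 = ((-249 - 281*(-1/275)) - 1169) - 3 = ((-249 + 281/275) - 1169) - 3 = (-68194/275 - 1169) - 3 = -389669/275 - 3 = -390494/275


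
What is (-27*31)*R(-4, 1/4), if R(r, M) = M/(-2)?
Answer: 837/8 ≈ 104.63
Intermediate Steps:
R(r, M) = -M/2 (R(r, M) = M*(-1/2) = -M/2)
(-27*31)*R(-4, 1/4) = (-27*31)*(-1/2/4) = -(-837)/(2*4) = -837*(-1/8) = 837/8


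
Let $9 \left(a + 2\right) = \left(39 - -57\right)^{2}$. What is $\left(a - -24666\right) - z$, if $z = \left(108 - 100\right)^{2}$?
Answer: $25624$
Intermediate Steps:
$a = 1022$ ($a = -2 + \frac{\left(39 - -57\right)^{2}}{9} = -2 + \frac{\left(39 + 57\right)^{2}}{9} = -2 + \frac{96^{2}}{9} = -2 + \frac{1}{9} \cdot 9216 = -2 + 1024 = 1022$)
$z = 64$ ($z = 8^{2} = 64$)
$\left(a - -24666\right) - z = \left(1022 - -24666\right) - 64 = \left(1022 + 24666\right) - 64 = 25688 - 64 = 25624$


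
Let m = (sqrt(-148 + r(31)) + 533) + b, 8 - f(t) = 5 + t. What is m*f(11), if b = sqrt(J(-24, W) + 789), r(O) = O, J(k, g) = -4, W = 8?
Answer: -4264 - 8*sqrt(785) - 24*I*sqrt(13) ≈ -4488.1 - 86.533*I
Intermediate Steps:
f(t) = 3 - t (f(t) = 8 - (5 + t) = 8 + (-5 - t) = 3 - t)
b = sqrt(785) (b = sqrt(-4 + 789) = sqrt(785) ≈ 28.018)
m = 533 + sqrt(785) + 3*I*sqrt(13) (m = (sqrt(-148 + 31) + 533) + sqrt(785) = (sqrt(-117) + 533) + sqrt(785) = (3*I*sqrt(13) + 533) + sqrt(785) = (533 + 3*I*sqrt(13)) + sqrt(785) = 533 + sqrt(785) + 3*I*sqrt(13) ≈ 561.02 + 10.817*I)
m*f(11) = (533 + sqrt(785) + 3*I*sqrt(13))*(3 - 1*11) = (533 + sqrt(785) + 3*I*sqrt(13))*(3 - 11) = (533 + sqrt(785) + 3*I*sqrt(13))*(-8) = -4264 - 8*sqrt(785) - 24*I*sqrt(13)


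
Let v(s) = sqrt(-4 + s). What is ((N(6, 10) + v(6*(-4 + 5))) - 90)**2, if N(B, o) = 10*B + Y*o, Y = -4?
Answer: (70 - sqrt(2))**2 ≈ 4704.0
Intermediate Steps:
N(B, o) = -4*o + 10*B (N(B, o) = 10*B - 4*o = -4*o + 10*B)
((N(6, 10) + v(6*(-4 + 5))) - 90)**2 = (((-4*10 + 10*6) + sqrt(-4 + 6*(-4 + 5))) - 90)**2 = (((-40 + 60) + sqrt(-4 + 6*1)) - 90)**2 = ((20 + sqrt(-4 + 6)) - 90)**2 = ((20 + sqrt(2)) - 90)**2 = (-70 + sqrt(2))**2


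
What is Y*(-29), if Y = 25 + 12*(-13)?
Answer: 3799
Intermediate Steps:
Y = -131 (Y = 25 - 156 = -131)
Y*(-29) = -131*(-29) = 3799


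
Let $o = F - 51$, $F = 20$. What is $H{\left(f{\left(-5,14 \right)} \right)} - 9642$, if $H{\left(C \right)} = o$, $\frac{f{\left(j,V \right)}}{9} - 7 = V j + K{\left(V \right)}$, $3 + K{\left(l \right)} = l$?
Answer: $-9673$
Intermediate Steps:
$K{\left(l \right)} = -3 + l$
$o = -31$ ($o = 20 - 51 = -31$)
$f{\left(j,V \right)} = 36 + 9 V + 9 V j$ ($f{\left(j,V \right)} = 63 + 9 \left(V j + \left(-3 + V\right)\right) = 63 + 9 \left(-3 + V + V j\right) = 63 + \left(-27 + 9 V + 9 V j\right) = 36 + 9 V + 9 V j$)
$H{\left(C \right)} = -31$
$H{\left(f{\left(-5,14 \right)} \right)} - 9642 = -31 - 9642 = -9673$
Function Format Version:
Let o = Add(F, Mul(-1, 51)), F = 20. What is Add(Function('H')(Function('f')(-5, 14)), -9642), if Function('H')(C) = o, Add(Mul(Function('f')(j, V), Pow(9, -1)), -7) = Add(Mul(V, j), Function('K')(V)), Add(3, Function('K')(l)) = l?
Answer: -9673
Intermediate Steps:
Function('K')(l) = Add(-3, l)
o = -31 (o = Add(20, Mul(-1, 51)) = Add(20, -51) = -31)
Function('f')(j, V) = Add(36, Mul(9, V), Mul(9, V, j)) (Function('f')(j, V) = Add(63, Mul(9, Add(Mul(V, j), Add(-3, V)))) = Add(63, Mul(9, Add(-3, V, Mul(V, j)))) = Add(63, Add(-27, Mul(9, V), Mul(9, V, j))) = Add(36, Mul(9, V), Mul(9, V, j)))
Function('H')(C) = -31
Add(Function('H')(Function('f')(-5, 14)), -9642) = Add(-31, -9642) = -9673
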